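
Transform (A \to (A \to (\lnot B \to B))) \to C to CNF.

(A \lor C) \land (\lnot B \lor C)

(A \to (A \to (\lnot B \to B))) \to C
= \lnot (A \to (A \to (\lnot B \to B))) \lor C   [eliminate \to]
= \lnot (\lnot A \lor (A \to (\lnot B \to B))) \lor C   [eliminate \to]
= \lnot (\lnot A \lor \lnot A \lor (\lnot B \to B)) \lor C   [eliminate \to]
= \lnot (\lnot A \lor \lnot A \lor \lnot \lnot B \lor B) \lor C   [eliminate \to]
= (\lnot \lnot A \land \lnot \lnot A \land \lnot \lnot \lnot B \land \lnot B) \lor C   [De Morgan]
= (A \land \lnot \lnot A \land \lnot \lnot \lnot B \land \lnot B) \lor C   [double negation]
= (A \land A \land \lnot \lnot \lnot B \land \lnot B) \lor C   [double negation]
= (A \land A \land \lnot B \land \lnot B) \lor C   [double negation]
= (A \lor C) \land (A \lor C) \land (\lnot B \lor C) \land (\lnot B \lor C)   [distribute \lor over \land]
= (A \lor C) \land (\lnot B \lor C)   [simplify]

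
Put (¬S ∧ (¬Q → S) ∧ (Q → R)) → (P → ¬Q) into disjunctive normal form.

(¬S ∧ (¬Q → S) ∧ (Q → R)) → (P → ¬Q)
= ¬(¬S ∧ (¬Q → S) ∧ (Q → R)) ∨ (P → ¬Q)   [eliminate →]
= ¬(¬S ∧ (¬¬Q ∨ S) ∧ (Q → R)) ∨ (P → ¬Q)   [eliminate →]
= ¬(¬S ∧ (¬¬Q ∨ S) ∧ (¬Q ∨ R)) ∨ (P → ¬Q)   [eliminate →]
= ¬(¬S ∧ (¬¬Q ∨ S) ∧ (¬Q ∨ R)) ∨ ¬P ∨ ¬Q   [eliminate →]
= ¬¬S ∨ ¬(¬¬Q ∨ S) ∨ ¬(¬Q ∨ R) ∨ ¬P ∨ ¬Q   [De Morgan]
= S ∨ ¬(¬¬Q ∨ S) ∨ ¬(¬Q ∨ R) ∨ ¬P ∨ ¬Q   [double negation]
= S ∨ (¬¬¬Q ∧ ¬S) ∨ ¬(¬Q ∨ R) ∨ ¬P ∨ ¬Q   [De Morgan]
= S ∨ (¬Q ∧ ¬S) ∨ ¬(¬Q ∨ R) ∨ ¬P ∨ ¬Q   [double negation]
= S ∨ (¬Q ∧ ¬S) ∨ (¬¬Q ∧ ¬R) ∨ ¬P ∨ ¬Q   [De Morgan]
= S ∨ (¬Q ∧ ¬S) ∨ (Q ∧ ¬R) ∨ ¬P ∨ ¬Q   [double negation]
= S ∨ (Q ∧ ¬R) ∨ ¬P ∨ ¬Q   [simplify]

S ∨ (Q ∧ ¬R) ∨ ¬P ∨ ¬Q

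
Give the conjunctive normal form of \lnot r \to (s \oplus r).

\lnot r \to (s \oplus r)
= \lnot \lnot r \lor (s \oplus r)   — eliminate \to
= \lnot \lnot r \lor ((s \lor r) \land \lnot (s \land r))   — expand \oplus
= r \lor ((s \lor r) \land \lnot (s \land r))   — double negation
= r \lor ((s \lor r) \land (\lnot s \lor \lnot r))   — De Morgan
= (r \lor s \lor r) \land (r \lor \lnot s \lor \lnot r)   — distribute \lor over \land
= r \lor s   — simplify

r \lor s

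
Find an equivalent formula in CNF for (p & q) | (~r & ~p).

(p & q) | (~r & ~p)
≡ (p | ~r) & (p | ~p) & (q | ~r) & (q | ~p)   [distribute | over &]
≡ (p | ~r) & (q | ~r) & (q | ~p)   [simplify]

(p | ~r) & (q | ~r) & (q | ~p)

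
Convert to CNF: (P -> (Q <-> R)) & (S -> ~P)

(~P | ~Q | R) & (~P | ~R | Q) & (~S | ~P)

(P -> (Q <-> R)) & (S -> ~P)
= (~P | (Q <-> R)) & (S -> ~P)   [eliminate ->]
= (~P | ((Q -> R) & (R -> Q))) & (S -> ~P)   [eliminate <->]
= (~P | ((~Q | R) & (R -> Q))) & (S -> ~P)   [eliminate ->]
= (~P | ((~Q | R) & (~R | Q))) & (S -> ~P)   [eliminate ->]
= (~P | ((~Q | R) & (~R | Q))) & (~S | ~P)   [eliminate ->]
= (~P | ~Q | R) & (~P | ~R | Q) & (~S | ~P)   [distribute | over &]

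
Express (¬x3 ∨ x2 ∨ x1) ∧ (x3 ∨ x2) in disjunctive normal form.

x2 ∨ x1 ∧ x3

(¬x3 ∨ x2 ∨ x1) ∧ (x3 ∨ x2)
⇔ ¬x3 ∧ x3 ∨ ¬x3 ∧ x2 ∨ x2 ∧ x3 ∨ x2 ∧ x2 ∨ x1 ∧ x3 ∨ x1 ∧ x2   [distribute ∧ over ∨]
⇔ x2 ∨ x1 ∧ x3   [simplify]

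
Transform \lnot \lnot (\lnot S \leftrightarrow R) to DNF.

\lnot \lnot (\lnot S \leftrightarrow R)
≡ \lnot \lnot ((\lnot S \to R) \land (R \to \lnot S))   [eliminate \leftrightarrow]
≡ \lnot \lnot ((\lnot \lnot S \lor R) \land (R \to \lnot S))   [eliminate \to]
≡ \lnot \lnot ((\lnot \lnot S \lor R) \land (\lnot R \lor \lnot S))   [eliminate \to]
≡ (\lnot \lnot S \lor R) \land (\lnot R \lor \lnot S)   [double negation]
≡ (S \lor R) \land (\lnot R \lor \lnot S)   [double negation]
≡ (S \land \lnot R) \lor (S \land \lnot S) \lor (R \land \lnot R) \lor (R \land \lnot S)   [distribute \land over \lor]
≡ (S \land \lnot R) \lor (R \land \lnot S)   [simplify]

(S \land \lnot R) \lor (R \land \lnot S)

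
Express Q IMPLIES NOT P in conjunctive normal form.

Q IMPLIES NOT P
= NOT Q OR NOT P

NOT Q OR NOT P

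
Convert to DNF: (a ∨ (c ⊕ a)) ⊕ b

(a ∨ (c ⊕ a)) ⊕ b
≡ (a ∨ (c ⊕ a)) ∧ ¬b ∨ ¬(a ∨ (c ⊕ a)) ∧ b   [expand ⊕]
≡ (a ∨ c ∧ ¬a ∨ ¬c ∧ a) ∧ ¬b ∨ ¬(a ∨ (c ⊕ a)) ∧ b   [expand ⊕]
≡ (a ∨ c ∧ ¬a ∨ ¬c ∧ a) ∧ ¬b ∨ ¬(a ∨ c ∧ ¬a ∨ ¬c ∧ a) ∧ b   [expand ⊕]
≡ (a ∨ c ∧ ¬a ∨ ¬c ∧ a) ∧ ¬b ∨ ¬a ∧ ¬(c ∧ ¬a) ∧ ¬(¬c ∧ a) ∧ b   [De Morgan]
≡ (a ∨ c ∧ ¬a ∨ ¬c ∧ a) ∧ ¬b ∨ ¬a ∧ (¬c ∨ ¬¬a) ∧ ¬(¬c ∧ a) ∧ b   [De Morgan]
≡ (a ∨ c ∧ ¬a ∨ ¬c ∧ a) ∧ ¬b ∨ ¬a ∧ (¬c ∨ a) ∧ ¬(¬c ∧ a) ∧ b   [double negation]
≡ (a ∨ c ∧ ¬a ∨ ¬c ∧ a) ∧ ¬b ∨ ¬a ∧ (¬c ∨ a) ∧ (¬¬c ∨ ¬a) ∧ b   [De Morgan]
≡ (a ∨ c ∧ ¬a ∨ ¬c ∧ a) ∧ ¬b ∨ ¬a ∧ (¬c ∨ a) ∧ (c ∨ ¬a) ∧ b   [double negation]
≡ a ∧ ¬b ∨ c ∧ ¬a ∧ ¬b ∨ ¬c ∧ a ∧ ¬b ∨ ¬a ∧ ¬c ∧ c ∧ b ∨ ¬a ∧ ¬c ∧ ¬a ∧ b ∨ ¬a ∧ a ∧ c ∧ b ∨ ¬a ∧ a ∧ ¬a ∧ b   [distribute ∧ over ∨]
≡ a ∧ ¬b ∨ c ∧ ¬a ∧ ¬b ∨ ¬a ∧ ¬c ∧ b   [simplify]

a ∧ ¬b ∨ c ∧ ¬a ∧ ¬b ∨ ¬a ∧ ¬c ∧ b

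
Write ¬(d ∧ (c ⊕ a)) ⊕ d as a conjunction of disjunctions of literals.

¬(d ∧ (c ⊕ a)) ⊕ d
⇔ (¬(d ∧ (c ⊕ a)) ∨ d) ∧ ¬(¬(d ∧ (c ⊕ a)) ∧ d)   [expand ⊕]
⇔ (¬(d ∧ (c ∨ a) ∧ ¬(c ∧ a)) ∨ d) ∧ ¬(¬(d ∧ (c ⊕ a)) ∧ d)   [expand ⊕]
⇔ (¬(d ∧ (c ∨ a) ∧ ¬(c ∧ a)) ∨ d) ∧ ¬(¬(d ∧ (c ∨ a) ∧ ¬(c ∧ a)) ∧ d)   [expand ⊕]
⇔ (¬d ∨ ¬(c ∨ a) ∨ ¬¬(c ∧ a) ∨ d) ∧ ¬(¬(d ∧ (c ∨ a) ∧ ¬(c ∧ a)) ∧ d)   [De Morgan]
⇔ (¬d ∨ (¬c ∧ ¬a) ∨ ¬¬(c ∧ a) ∨ d) ∧ ¬(¬(d ∧ (c ∨ a) ∧ ¬(c ∧ a)) ∧ d)   [De Morgan]
⇔ (¬d ∨ (¬c ∧ ¬a) ∨ (c ∧ a) ∨ d) ∧ ¬(¬(d ∧ (c ∨ a) ∧ ¬(c ∧ a)) ∧ d)   [double negation]
⇔ (¬d ∨ (¬c ∧ ¬a) ∨ (c ∧ a) ∨ d) ∧ (¬¬(d ∧ (c ∨ a) ∧ ¬(c ∧ a)) ∨ ¬d)   [De Morgan]
⇔ (¬d ∨ (¬c ∧ ¬a) ∨ (c ∧ a) ∨ d) ∧ ((d ∧ (c ∨ a) ∧ ¬(c ∧ a)) ∨ ¬d)   [double negation]
⇔ (¬d ∨ (¬c ∧ ¬a) ∨ (c ∧ a) ∨ d) ∧ ((d ∧ (c ∨ a) ∧ (¬c ∨ ¬a)) ∨ ¬d)   [De Morgan]
⇔ (¬d ∨ ¬c ∨ c ∨ d) ∧ (¬d ∨ ¬c ∨ a ∨ d) ∧ (¬d ∨ ¬a ∨ c ∨ d) ∧ (¬d ∨ ¬a ∨ a ∨ d) ∧ (d ∨ ¬d) ∧ (c ∨ a ∨ ¬d) ∧ (¬c ∨ ¬a ∨ ¬d)   [distribute ∨ over ∧]
⇔ (c ∨ a ∨ ¬d) ∧ (¬c ∨ ¬a ∨ ¬d)   [simplify]

(c ∨ a ∨ ¬d) ∧ (¬c ∨ ¬a ∨ ¬d)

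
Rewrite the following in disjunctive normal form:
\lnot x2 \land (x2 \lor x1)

\lnot x2 \land x1

\lnot x2 \land (x2 \lor x1)
≡ (\lnot x2 \land x2) \lor (\lnot x2 \land x1)   [distribute \land over \lor]
≡ \lnot x2 \land x1   [simplify]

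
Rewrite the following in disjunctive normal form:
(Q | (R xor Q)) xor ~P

(Q & P) | (R & ~Q & P) | (~Q & ~R & ~P)

(Q | (R xor Q)) xor ~P
⇔ ((Q | (R xor Q)) & ~~P) | (~(Q | (R xor Q)) & ~P)   [expand xor]
⇔ ((Q | (R & ~Q) | (~R & Q)) & ~~P) | (~(Q | (R xor Q)) & ~P)   [expand xor]
⇔ ((Q | (R & ~Q) | (~R & Q)) & ~~P) | (~(Q | (R & ~Q) | (~R & Q)) & ~P)   [expand xor]
⇔ ((Q | (R & ~Q) | (~R & Q)) & P) | (~(Q | (R & ~Q) | (~R & Q)) & ~P)   [double negation]
⇔ ((Q | (R & ~Q) | (~R & Q)) & P) | (~Q & ~(R & ~Q) & ~(~R & Q) & ~P)   [De Morgan]
⇔ ((Q | (R & ~Q) | (~R & Q)) & P) | (~Q & (~R | ~~Q) & ~(~R & Q) & ~P)   [De Morgan]
⇔ ((Q | (R & ~Q) | (~R & Q)) & P) | (~Q & (~R | Q) & ~(~R & Q) & ~P)   [double negation]
⇔ ((Q | (R & ~Q) | (~R & Q)) & P) | (~Q & (~R | Q) & (~~R | ~Q) & ~P)   [De Morgan]
⇔ ((Q | (R & ~Q) | (~R & Q)) & P) | (~Q & (~R | Q) & (R | ~Q) & ~P)   [double negation]
⇔ (Q & P) | (R & ~Q & P) | (~R & Q & P) | (~Q & ~R & R & ~P) | (~Q & ~R & ~Q & ~P) | (~Q & Q & R & ~P) | (~Q & Q & ~Q & ~P)   [distribute & over |]
⇔ (Q & P) | (R & ~Q & P) | (~Q & ~R & ~P)   [simplify]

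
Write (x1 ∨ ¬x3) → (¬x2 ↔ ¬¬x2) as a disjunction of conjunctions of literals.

¬x1 ∧ x3

(x1 ∨ ¬x3) → (¬x2 ↔ ¬¬x2)
≡ ¬(x1 ∨ ¬x3) ∨ (¬x2 ↔ ¬¬x2)   [eliminate →]
≡ ¬(x1 ∨ ¬x3) ∨ ((¬x2 → ¬¬x2) ∧ (¬¬x2 → ¬x2))   [eliminate ↔]
≡ ¬(x1 ∨ ¬x3) ∨ ((¬¬x2 ∨ ¬¬x2) ∧ (¬¬x2 → ¬x2))   [eliminate →]
≡ ¬(x1 ∨ ¬x3) ∨ ((¬¬x2 ∨ ¬¬x2) ∧ (¬¬¬x2 ∨ ¬x2))   [eliminate →]
≡ (¬x1 ∧ ¬¬x3) ∨ ((¬¬x2 ∨ ¬¬x2) ∧ (¬¬¬x2 ∨ ¬x2))   [De Morgan]
≡ (¬x1 ∧ x3) ∨ ((¬¬x2 ∨ ¬¬x2) ∧ (¬¬¬x2 ∨ ¬x2))   [double negation]
≡ (¬x1 ∧ x3) ∨ ((x2 ∨ ¬¬x2) ∧ (¬¬¬x2 ∨ ¬x2))   [double negation]
≡ (¬x1 ∧ x3) ∨ ((x2 ∨ x2) ∧ (¬¬¬x2 ∨ ¬x2))   [double negation]
≡ (¬x1 ∧ x3) ∨ ((x2 ∨ x2) ∧ (¬x2 ∨ ¬x2))   [double negation]
≡ (¬x1 ∧ x3) ∨ (x2 ∧ ¬x2) ∨ (x2 ∧ ¬x2) ∨ (x2 ∧ ¬x2) ∨ (x2 ∧ ¬x2)   [distribute ∧ over ∨]
≡ ¬x1 ∧ x3   [simplify]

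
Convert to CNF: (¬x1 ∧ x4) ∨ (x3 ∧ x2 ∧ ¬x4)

(¬x1 ∨ x3) ∧ (¬x1 ∨ x2) ∧ (¬x1 ∨ ¬x4) ∧ (x4 ∨ x3) ∧ (x4 ∨ x2)

(¬x1 ∧ x4) ∨ (x3 ∧ x2 ∧ ¬x4)
≡ (¬x1 ∨ x3) ∧ (¬x1 ∨ x2) ∧ (¬x1 ∨ ¬x4) ∧ (x4 ∨ x3) ∧ (x4 ∨ x2) ∧ (x4 ∨ ¬x4)   (distribute ∨ over ∧)
≡ (¬x1 ∨ x3) ∧ (¬x1 ∨ x2) ∧ (¬x1 ∨ ¬x4) ∧ (x4 ∨ x3) ∧ (x4 ∨ x2)   (simplify)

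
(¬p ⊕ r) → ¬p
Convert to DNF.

(p ∧ ¬r) ∨ ¬p

(¬p ⊕ r) → ¬p
≡ ¬(¬p ⊕ r) ∨ ¬p   (eliminate →)
≡ ¬((¬p ∧ ¬r) ∨ (¬¬p ∧ r)) ∨ ¬p   (expand ⊕)
≡ (¬(¬p ∧ ¬r) ∧ ¬(¬¬p ∧ r)) ∨ ¬p   (De Morgan)
≡ ((¬¬p ∨ ¬¬r) ∧ ¬(¬¬p ∧ r)) ∨ ¬p   (De Morgan)
≡ ((p ∨ ¬¬r) ∧ ¬(¬¬p ∧ r)) ∨ ¬p   (double negation)
≡ ((p ∨ r) ∧ ¬(¬¬p ∧ r)) ∨ ¬p   (double negation)
≡ ((p ∨ r) ∧ (¬¬¬p ∨ ¬r)) ∨ ¬p   (De Morgan)
≡ ((p ∨ r) ∧ (¬p ∨ ¬r)) ∨ ¬p   (double negation)
≡ (p ∧ ¬p) ∨ (p ∧ ¬r) ∨ (r ∧ ¬p) ∨ (r ∧ ¬r) ∨ ¬p   (distribute ∧ over ∨)
≡ (p ∧ ¬r) ∨ ¬p   (simplify)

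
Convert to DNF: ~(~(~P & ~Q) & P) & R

~P & R

~(~(~P & ~Q) & P) & R
≡ (~~(~P & ~Q) | ~P) & R   — De Morgan
≡ ((~P & ~Q) | ~P) & R   — double negation
≡ (~P & ~Q & R) | (~P & R)   — distribute & over |
≡ ~P & R   — simplify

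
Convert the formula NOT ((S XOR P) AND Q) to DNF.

(NOT S AND NOT P) OR (P AND S) OR NOT Q

NOT ((S XOR P) AND Q)
⇔ NOT (((S AND NOT P) OR (NOT S AND P)) AND Q)   [expand XOR]
⇔ NOT ((S AND NOT P) OR (NOT S AND P)) OR NOT Q   [De Morgan]
⇔ (NOT (S AND NOT P) AND NOT (NOT S AND P)) OR NOT Q   [De Morgan]
⇔ ((NOT S OR NOT NOT P) AND NOT (NOT S AND P)) OR NOT Q   [De Morgan]
⇔ ((NOT S OR P) AND NOT (NOT S AND P)) OR NOT Q   [double negation]
⇔ ((NOT S OR P) AND (NOT NOT S OR NOT P)) OR NOT Q   [De Morgan]
⇔ ((NOT S OR P) AND (S OR NOT P)) OR NOT Q   [double negation]
⇔ (NOT S AND S) OR (NOT S AND NOT P) OR (P AND S) OR (P AND NOT P) OR NOT Q   [distribute AND over OR]
⇔ (NOT S AND NOT P) OR (P AND S) OR NOT Q   [simplify]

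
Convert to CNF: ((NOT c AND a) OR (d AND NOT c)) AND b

NOT c AND (a OR d) AND b

((NOT c AND a) OR (d AND NOT c)) AND b
⇔ (NOT c OR d) AND (NOT c OR NOT c) AND (a OR d) AND (a OR NOT c) AND b
⇔ NOT c AND (a OR d) AND b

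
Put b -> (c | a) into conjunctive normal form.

b -> (c | a)
= ~b | c | a   [eliminate ->]

~b | c | a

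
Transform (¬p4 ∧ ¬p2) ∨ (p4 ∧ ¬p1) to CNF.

(¬p4 ∨ ¬p1) ∧ (¬p2 ∨ p4) ∧ (¬p2 ∨ ¬p1)

(¬p4 ∧ ¬p2) ∨ (p4 ∧ ¬p1)
⇔ (¬p4 ∨ p4) ∧ (¬p4 ∨ ¬p1) ∧ (¬p2 ∨ p4) ∧ (¬p2 ∨ ¬p1)   (distribute ∨ over ∧)
⇔ (¬p4 ∨ ¬p1) ∧ (¬p2 ∨ p4) ∧ (¬p2 ∨ ¬p1)   (simplify)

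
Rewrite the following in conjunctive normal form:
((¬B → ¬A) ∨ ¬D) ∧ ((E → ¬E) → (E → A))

B ∨ ¬A ∨ ¬D

((¬B → ¬A) ∨ ¬D) ∧ ((E → ¬E) → (E → A))
= (¬¬B ∨ ¬A ∨ ¬D) ∧ ((E → ¬E) → (E → A))   [eliminate →]
= (¬¬B ∨ ¬A ∨ ¬D) ∧ (¬(E → ¬E) ∨ (E → A))   [eliminate →]
= (¬¬B ∨ ¬A ∨ ¬D) ∧ (¬(¬E ∨ ¬E) ∨ (E → A))   [eliminate →]
= (¬¬B ∨ ¬A ∨ ¬D) ∧ (¬(¬E ∨ ¬E) ∨ ¬E ∨ A)   [eliminate →]
= (B ∨ ¬A ∨ ¬D) ∧ (¬(¬E ∨ ¬E) ∨ ¬E ∨ A)   [double negation]
= (B ∨ ¬A ∨ ¬D) ∧ ((¬¬E ∧ ¬¬E) ∨ ¬E ∨ A)   [De Morgan]
= (B ∨ ¬A ∨ ¬D) ∧ ((E ∧ ¬¬E) ∨ ¬E ∨ A)   [double negation]
= (B ∨ ¬A ∨ ¬D) ∧ ((E ∧ E) ∨ ¬E ∨ A)   [double negation]
= (B ∨ ¬A ∨ ¬D) ∧ (E ∨ ¬E ∨ A) ∧ (E ∨ ¬E ∨ A)   [distribute ∨ over ∧]
= B ∨ ¬A ∨ ¬D   [simplify]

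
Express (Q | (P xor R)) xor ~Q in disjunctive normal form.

Q | (~Q & ~P & ~R) | (~Q & R & P)

(Q | (P xor R)) xor ~Q
⇔ ((Q | (P xor R)) & ~~Q) | (~(Q | (P xor R)) & ~Q)   [expand xor]
⇔ ((Q | (P & ~R) | (~P & R)) & ~~Q) | (~(Q | (P xor R)) & ~Q)   [expand xor]
⇔ ((Q | (P & ~R) | (~P & R)) & ~~Q) | (~(Q | (P & ~R) | (~P & R)) & ~Q)   [expand xor]
⇔ ((Q | (P & ~R) | (~P & R)) & Q) | (~(Q | (P & ~R) | (~P & R)) & ~Q)   [double negation]
⇔ ((Q | (P & ~R) | (~P & R)) & Q) | (~Q & ~(P & ~R) & ~(~P & R) & ~Q)   [De Morgan]
⇔ ((Q | (P & ~R) | (~P & R)) & Q) | (~Q & (~P | ~~R) & ~(~P & R) & ~Q)   [De Morgan]
⇔ ((Q | (P & ~R) | (~P & R)) & Q) | (~Q & (~P | R) & ~(~P & R) & ~Q)   [double negation]
⇔ ((Q | (P & ~R) | (~P & R)) & Q) | (~Q & (~P | R) & (~~P | ~R) & ~Q)   [De Morgan]
⇔ ((Q | (P & ~R) | (~P & R)) & Q) | (~Q & (~P | R) & (P | ~R) & ~Q)   [double negation]
⇔ (Q & Q) | (P & ~R & Q) | (~P & R & Q) | (~Q & ~P & P & ~Q) | (~Q & ~P & ~R & ~Q) | (~Q & R & P & ~Q) | (~Q & R & ~R & ~Q)   [distribute & over |]
⇔ Q | (~Q & ~P & ~R) | (~Q & R & P)   [simplify]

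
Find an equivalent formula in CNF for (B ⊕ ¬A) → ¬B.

(B ⊕ ¬A) → ¬B
≡ ¬(B ⊕ ¬A) ∨ ¬B
≡ ¬((B ∨ ¬A) ∧ ¬(B ∧ ¬A)) ∨ ¬B
≡ ¬(B ∨ ¬A) ∨ ¬¬(B ∧ ¬A) ∨ ¬B
≡ (¬B ∧ ¬¬A) ∨ ¬¬(B ∧ ¬A) ∨ ¬B
≡ (¬B ∧ A) ∨ ¬¬(B ∧ ¬A) ∨ ¬B
≡ (¬B ∧ A) ∨ (B ∧ ¬A) ∨ ¬B
≡ (¬B ∨ B ∨ ¬B) ∧ (¬B ∨ ¬A ∨ ¬B) ∧ (A ∨ B ∨ ¬B) ∧ (A ∨ ¬A ∨ ¬B)
≡ ¬B ∨ ¬A

¬B ∨ ¬A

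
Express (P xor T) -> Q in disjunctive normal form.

(P xor T) -> Q
= ~(P xor T) | Q
= ~((P & ~T) | (~P & T)) | Q
= (~(P & ~T) & ~(~P & T)) | Q
= ((~P | ~~T) & ~(~P & T)) | Q
= ((~P | T) & ~(~P & T)) | Q
= ((~P | T) & (~~P | ~T)) | Q
= ((~P | T) & (P | ~T)) | Q
= (~P & P) | (~P & ~T) | (T & P) | (T & ~T) | Q
= (~P & ~T) | (T & P) | Q

(~P & ~T) | (T & P) | Q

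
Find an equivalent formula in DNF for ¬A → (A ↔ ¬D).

¬A → (A ↔ ¬D)
⇔ ¬¬A ∨ (A ↔ ¬D)   — eliminate →
⇔ ¬¬A ∨ ((A → ¬D) ∧ (¬D → A))   — eliminate ↔
⇔ ¬¬A ∨ ((¬A ∨ ¬D) ∧ (¬D → A))   — eliminate →
⇔ ¬¬A ∨ ((¬A ∨ ¬D) ∧ (¬¬D ∨ A))   — eliminate →
⇔ A ∨ ((¬A ∨ ¬D) ∧ (¬¬D ∨ A))   — double negation
⇔ A ∨ ((¬A ∨ ¬D) ∧ (D ∨ A))   — double negation
⇔ A ∨ (¬A ∧ D) ∨ (¬A ∧ A) ∨ (¬D ∧ D) ∨ (¬D ∧ A)   — distribute ∧ over ∨
⇔ A ∨ (¬A ∧ D)   — simplify

A ∨ (¬A ∧ D)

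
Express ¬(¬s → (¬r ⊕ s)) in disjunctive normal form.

¬s ∧ r

¬(¬s → (¬r ⊕ s))
= ¬(¬¬s ∨ (¬r ⊕ s))   [eliminate →]
= ¬(¬¬s ∨ (¬r ∧ ¬s) ∨ (¬¬r ∧ s))   [expand ⊕]
= ¬¬¬s ∧ ¬(¬r ∧ ¬s) ∧ ¬(¬¬r ∧ s)   [De Morgan]
= ¬s ∧ ¬(¬r ∧ ¬s) ∧ ¬(¬¬r ∧ s)   [double negation]
= ¬s ∧ (¬¬r ∨ ¬¬s) ∧ ¬(¬¬r ∧ s)   [De Morgan]
= ¬s ∧ (r ∨ ¬¬s) ∧ ¬(¬¬r ∧ s)   [double negation]
= ¬s ∧ (r ∨ s) ∧ ¬(¬¬r ∧ s)   [double negation]
= ¬s ∧ (r ∨ s) ∧ (¬¬¬r ∨ ¬s)   [De Morgan]
= ¬s ∧ (r ∨ s) ∧ (¬r ∨ ¬s)   [double negation]
= (¬s ∧ r ∧ ¬r) ∨ (¬s ∧ r ∧ ¬s) ∨ (¬s ∧ s ∧ ¬r) ∨ (¬s ∧ s ∧ ¬s)   [distribute ∧ over ∨]
= ¬s ∧ r   [simplify]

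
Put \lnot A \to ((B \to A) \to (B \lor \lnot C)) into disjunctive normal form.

A \lor B \lor \lnot C

\lnot A \to ((B \to A) \to (B \lor \lnot C))
≡ \lnot \lnot A \lor ((B \to A) \to (B \lor \lnot C))   (eliminate \to)
≡ \lnot \lnot A \lor \lnot (B \to A) \lor B \lor \lnot C   (eliminate \to)
≡ \lnot \lnot A \lor \lnot (\lnot B \lor A) \lor B \lor \lnot C   (eliminate \to)
≡ A \lor \lnot (\lnot B \lor A) \lor B \lor \lnot C   (double negation)
≡ A \lor (\lnot \lnot B \land \lnot A) \lor B \lor \lnot C   (De Morgan)
≡ A \lor (B \land \lnot A) \lor B \lor \lnot C   (double negation)
≡ A \lor B \lor \lnot C   (simplify)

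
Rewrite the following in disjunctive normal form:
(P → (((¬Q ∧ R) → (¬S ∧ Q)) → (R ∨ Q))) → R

(P ∧ ¬R ∧ ¬Q) ∨ R

(P → (((¬Q ∧ R) → (¬S ∧ Q)) → (R ∨ Q))) → R
⇔ ¬(P → (((¬Q ∧ R) → (¬S ∧ Q)) → (R ∨ Q))) ∨ R   [eliminate →]
⇔ ¬(¬P ∨ (((¬Q ∧ R) → (¬S ∧ Q)) → (R ∨ Q))) ∨ R   [eliminate →]
⇔ ¬(¬P ∨ ¬((¬Q ∧ R) → (¬S ∧ Q)) ∨ R ∨ Q) ∨ R   [eliminate →]
⇔ ¬(¬P ∨ ¬(¬(¬Q ∧ R) ∨ (¬S ∧ Q)) ∨ R ∨ Q) ∨ R   [eliminate →]
⇔ (¬¬P ∧ ¬¬(¬(¬Q ∧ R) ∨ (¬S ∧ Q)) ∧ ¬R ∧ ¬Q) ∨ R   [De Morgan]
⇔ (P ∧ ¬¬(¬(¬Q ∧ R) ∨ (¬S ∧ Q)) ∧ ¬R ∧ ¬Q) ∨ R   [double negation]
⇔ (P ∧ (¬(¬Q ∧ R) ∨ (¬S ∧ Q)) ∧ ¬R ∧ ¬Q) ∨ R   [double negation]
⇔ (P ∧ (¬¬Q ∨ ¬R ∨ (¬S ∧ Q)) ∧ ¬R ∧ ¬Q) ∨ R   [De Morgan]
⇔ (P ∧ (Q ∨ ¬R ∨ (¬S ∧ Q)) ∧ ¬R ∧ ¬Q) ∨ R   [double negation]
⇔ (P ∧ Q ∧ ¬R ∧ ¬Q) ∨ (P ∧ ¬R ∧ ¬R ∧ ¬Q) ∨ (P ∧ ¬S ∧ Q ∧ ¬R ∧ ¬Q) ∨ R   [distribute ∧ over ∨]
⇔ (P ∧ ¬R ∧ ¬Q) ∨ R   [simplify]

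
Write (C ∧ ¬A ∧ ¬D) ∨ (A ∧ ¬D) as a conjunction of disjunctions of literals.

(C ∧ ¬A ∧ ¬D) ∨ (A ∧ ¬D)
≡ (C ∨ A) ∧ (C ∨ ¬D) ∧ (¬A ∨ A) ∧ (¬A ∨ ¬D) ∧ (¬D ∨ A) ∧ (¬D ∨ ¬D)   [distribute ∨ over ∧]
≡ (C ∨ A) ∧ ¬D   [simplify]

(C ∨ A) ∧ ¬D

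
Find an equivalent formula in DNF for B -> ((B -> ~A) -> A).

~B | A

B -> ((B -> ~A) -> A)
≡ ~B | ((B -> ~A) -> A)   [eliminate ->]
≡ ~B | ~(B -> ~A) | A   [eliminate ->]
≡ ~B | ~(~B | ~A) | A   [eliminate ->]
≡ ~B | (~~B & ~~A) | A   [De Morgan]
≡ ~B | (B & ~~A) | A   [double negation]
≡ ~B | (B & A) | A   [double negation]
≡ ~B | A   [simplify]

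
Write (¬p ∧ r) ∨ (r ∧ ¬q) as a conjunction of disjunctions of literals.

(¬p ∧ r) ∨ (r ∧ ¬q)
≡ (¬p ∨ r) ∧ (¬p ∨ ¬q) ∧ (r ∨ r) ∧ (r ∨ ¬q)   [distribute ∨ over ∧]
≡ (¬p ∨ ¬q) ∧ r   [simplify]

(¬p ∨ ¬q) ∧ r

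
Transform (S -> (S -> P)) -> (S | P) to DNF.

S | P

(S -> (S -> P)) -> (S | P)
≡ ~(S -> (S -> P)) | S | P   (eliminate ->)
≡ ~(~S | (S -> P)) | S | P   (eliminate ->)
≡ ~(~S | ~S | P) | S | P   (eliminate ->)
≡ (~~S & ~~S & ~P) | S | P   (De Morgan)
≡ (S & ~~S & ~P) | S | P   (double negation)
≡ (S & S & ~P) | S | P   (double negation)
≡ S | P   (simplify)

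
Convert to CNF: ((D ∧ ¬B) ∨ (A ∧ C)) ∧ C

((D ∧ ¬B) ∨ (A ∧ C)) ∧ C
≡ (D ∨ A) ∧ (D ∨ C) ∧ (¬B ∨ A) ∧ (¬B ∨ C) ∧ C
≡ (D ∨ A) ∧ (¬B ∨ A) ∧ C

(D ∨ A) ∧ (¬B ∨ A) ∧ C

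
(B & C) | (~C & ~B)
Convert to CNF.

(B & C) | (~C & ~B)
≡ (B | ~C) & (B | ~B) & (C | ~C) & (C | ~B)   (distribute | over &)
≡ (B | ~C) & (C | ~B)   (simplify)

(B | ~C) & (C | ~B)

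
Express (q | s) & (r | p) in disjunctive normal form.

(q | s) & (r | p)
≡ (q & r) | (q & p) | (s & r) | (s & p)   [distribute & over |]

(q & r) | (q & p) | (s & r) | (s & p)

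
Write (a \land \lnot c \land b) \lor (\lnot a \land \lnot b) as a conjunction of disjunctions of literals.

(a \lor \lnot b) \land (\lnot c \lor \lnot a) \land (\lnot c \lor \lnot b) \land (b \lor \lnot a)

(a \land \lnot c \land b) \lor (\lnot a \land \lnot b)
= (a \lor \lnot a) \land (a \lor \lnot b) \land (\lnot c \lor \lnot a) \land (\lnot c \lor \lnot b) \land (b \lor \lnot a) \land (b \lor \lnot b)   [distribute \lor over \land]
= (a \lor \lnot b) \land (\lnot c \lor \lnot a) \land (\lnot c \lor \lnot b) \land (b \lor \lnot a)   [simplify]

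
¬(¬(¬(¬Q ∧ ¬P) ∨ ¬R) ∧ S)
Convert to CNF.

Q ∨ P ∨ ¬R ∨ ¬S

¬(¬(¬(¬Q ∧ ¬P) ∨ ¬R) ∧ S)
≡ ¬¬(¬(¬Q ∧ ¬P) ∨ ¬R) ∨ ¬S   [De Morgan]
≡ ¬(¬Q ∧ ¬P) ∨ ¬R ∨ ¬S   [double negation]
≡ ¬¬Q ∨ ¬¬P ∨ ¬R ∨ ¬S   [De Morgan]
≡ Q ∨ ¬¬P ∨ ¬R ∨ ¬S   [double negation]
≡ Q ∨ P ∨ ¬R ∨ ¬S   [double negation]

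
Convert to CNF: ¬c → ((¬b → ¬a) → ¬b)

¬c → ((¬b → ¬a) → ¬b)
≡ ¬¬c ∨ ((¬b → ¬a) → ¬b)   (eliminate →)
≡ ¬¬c ∨ ¬(¬b → ¬a) ∨ ¬b   (eliminate →)
≡ ¬¬c ∨ ¬(¬¬b ∨ ¬a) ∨ ¬b   (eliminate →)
≡ c ∨ ¬(¬¬b ∨ ¬a) ∨ ¬b   (double negation)
≡ c ∨ ¬¬¬b ∧ ¬¬a ∨ ¬b   (De Morgan)
≡ c ∨ ¬b ∧ ¬¬a ∨ ¬b   (double negation)
≡ c ∨ ¬b ∧ a ∨ ¬b   (double negation)
≡ (c ∨ ¬b ∨ ¬b) ∧ (c ∨ a ∨ ¬b)   (distribute ∨ over ∧)
≡ c ∨ ¬b   (simplify)

c ∨ ¬b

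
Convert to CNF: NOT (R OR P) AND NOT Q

NOT R AND NOT P AND NOT Q

NOT (R OR P) AND NOT Q
⇔ NOT R AND NOT P AND NOT Q   (De Morgan)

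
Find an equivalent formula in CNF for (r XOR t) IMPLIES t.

NOT r OR t

(r XOR t) IMPLIES t
≡ NOT (r XOR t) OR t   (eliminate IMPLIES)
≡ NOT ((r OR t) AND NOT (r AND t)) OR t   (expand XOR)
≡ NOT (r OR t) OR NOT NOT (r AND t) OR t   (De Morgan)
≡ (NOT r AND NOT t) OR NOT NOT (r AND t) OR t   (De Morgan)
≡ (NOT r AND NOT t) OR (r AND t) OR t   (double negation)
≡ (NOT r OR r OR t) AND (NOT r OR t OR t) AND (NOT t OR r OR t) AND (NOT t OR t OR t)   (distribute OR over AND)
≡ NOT r OR t   (simplify)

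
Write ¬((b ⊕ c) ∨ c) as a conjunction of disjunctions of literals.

¬((b ⊕ c) ∨ c)
≡ ¬((b ∨ c) ∧ ¬(b ∧ c) ∨ c)
≡ ¬((b ∨ c) ∧ ¬(b ∧ c)) ∧ ¬c
≡ (¬(b ∨ c) ∨ ¬¬(b ∧ c)) ∧ ¬c
≡ (¬b ∧ ¬c ∨ ¬¬(b ∧ c)) ∧ ¬c
≡ (¬b ∧ ¬c ∨ b ∧ c) ∧ ¬c
≡ (¬b ∨ b) ∧ (¬b ∨ c) ∧ (¬c ∨ b) ∧ (¬c ∨ c) ∧ ¬c
≡ (¬b ∨ c) ∧ ¬c

(¬b ∨ c) ∧ ¬c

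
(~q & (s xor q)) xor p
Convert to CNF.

(~q | p) & (s | q | p) & (q | ~s | ~p)

(~q & (s xor q)) xor p
≡ ((~q & (s xor q)) | p) & ~(~q & (s xor q) & p)   (expand xor)
≡ ((~q & (s | q) & ~(s & q)) | p) & ~(~q & (s xor q) & p)   (expand xor)
≡ ((~q & (s | q) & ~(s & q)) | p) & ~(~q & (s | q) & ~(s & q) & p)   (expand xor)
≡ ((~q & (s | q) & (~s | ~q)) | p) & ~(~q & (s | q) & ~(s & q) & p)   (De Morgan)
≡ ((~q & (s | q) & (~s | ~q)) | p) & (~~q | ~(s | q) | ~~(s & q) | ~p)   (De Morgan)
≡ ((~q & (s | q) & (~s | ~q)) | p) & (q | ~(s | q) | ~~(s & q) | ~p)   (double negation)
≡ ((~q & (s | q) & (~s | ~q)) | p) & (q | (~s & ~q) | ~~(s & q) | ~p)   (De Morgan)
≡ ((~q & (s | q) & (~s | ~q)) | p) & (q | (~s & ~q) | (s & q) | ~p)   (double negation)
≡ (~q | p) & (s | q | p) & (~s | ~q | p) & (q | ~s | s | ~p) & (q | ~s | q | ~p) & (q | ~q | s | ~p) & (q | ~q | q | ~p)   (distribute | over &)
≡ (~q | p) & (s | q | p) & (q | ~s | ~p)   (simplify)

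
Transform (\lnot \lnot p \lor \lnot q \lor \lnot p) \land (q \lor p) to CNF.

(\lnot \lnot p \lor \lnot q \lor \lnot p) \land (q \lor p)
= (p \lor \lnot q \lor \lnot p) \land (q \lor p)   — double negation
= q \lor p   — simplify

q \lor p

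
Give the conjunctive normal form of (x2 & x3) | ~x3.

(x2 & x3) | ~x3
≡ (x2 | ~x3) & (x3 | ~x3)   [distribute | over &]
≡ x2 | ~x3   [simplify]

x2 | ~x3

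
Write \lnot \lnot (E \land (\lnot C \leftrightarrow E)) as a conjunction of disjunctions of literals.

\lnot \lnot (E \land (\lnot C \leftrightarrow E))
≡ \lnot \lnot (E \land (\lnot C \to E) \land (E \to \lnot C))   [eliminate \leftrightarrow]
≡ \lnot \lnot (E \land (\lnot \lnot C \lor E) \land (E \to \lnot C))   [eliminate \to]
≡ \lnot \lnot (E \land (\lnot \lnot C \lor E) \land (\lnot E \lor \lnot C))   [eliminate \to]
≡ E \land (\lnot \lnot C \lor E) \land (\lnot E \lor \lnot C)   [double negation]
≡ E \land (C \lor E) \land (\lnot E \lor \lnot C)   [double negation]
≡ E \land (\lnot E \lor \lnot C)   [simplify]

E \land (\lnot E \lor \lnot C)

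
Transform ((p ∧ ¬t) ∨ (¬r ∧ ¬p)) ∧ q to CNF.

(p ∨ ¬r) ∧ (¬t ∨ ¬r) ∧ (¬t ∨ ¬p) ∧ q

((p ∧ ¬t) ∨ (¬r ∧ ¬p)) ∧ q
≡ (p ∨ ¬r) ∧ (p ∨ ¬p) ∧ (¬t ∨ ¬r) ∧ (¬t ∨ ¬p) ∧ q   [distribute ∨ over ∧]
≡ (p ∨ ¬r) ∧ (¬t ∨ ¬r) ∧ (¬t ∨ ¬p) ∧ q   [simplify]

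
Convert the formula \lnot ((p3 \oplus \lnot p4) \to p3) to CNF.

(p3 \lor \lnot p4) \land \lnot p3

\lnot ((p3 \oplus \lnot p4) \to p3)
= \lnot (\lnot (p3 \oplus \lnot p4) \lor p3)   — eliminate \to
= \lnot (\lnot ((p3 \lor \lnot p4) \land \lnot (p3 \land \lnot p4)) \lor p3)   — expand \oplus
= \lnot \lnot ((p3 \lor \lnot p4) \land \lnot (p3 \land \lnot p4)) \land \lnot p3   — De Morgan
= (p3 \lor \lnot p4) \land \lnot (p3 \land \lnot p4) \land \lnot p3   — double negation
= (p3 \lor \lnot p4) \land (\lnot p3 \lor \lnot \lnot p4) \land \lnot p3   — De Morgan
= (p3 \lor \lnot p4) \land (\lnot p3 \lor p4) \land \lnot p3   — double negation
= (p3 \lor \lnot p4) \land \lnot p3   — simplify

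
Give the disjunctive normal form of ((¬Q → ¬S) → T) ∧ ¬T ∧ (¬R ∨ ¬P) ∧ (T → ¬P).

((¬Q → ¬S) → T) ∧ ¬T ∧ (¬R ∨ ¬P) ∧ (T → ¬P)
≡ (¬(¬Q → ¬S) ∨ T) ∧ ¬T ∧ (¬R ∨ ¬P) ∧ (T → ¬P)
≡ (¬(¬¬Q ∨ ¬S) ∨ T) ∧ ¬T ∧ (¬R ∨ ¬P) ∧ (T → ¬P)
≡ (¬(¬¬Q ∨ ¬S) ∨ T) ∧ ¬T ∧ (¬R ∨ ¬P) ∧ (¬T ∨ ¬P)
≡ ((¬¬¬Q ∧ ¬¬S) ∨ T) ∧ ¬T ∧ (¬R ∨ ¬P) ∧ (¬T ∨ ¬P)
≡ ((¬Q ∧ ¬¬S) ∨ T) ∧ ¬T ∧ (¬R ∨ ¬P) ∧ (¬T ∨ ¬P)
≡ ((¬Q ∧ S) ∨ T) ∧ ¬T ∧ (¬R ∨ ¬P) ∧ (¬T ∨ ¬P)
≡ (¬Q ∧ S ∧ ¬T ∧ ¬R ∧ ¬T) ∨ (¬Q ∧ S ∧ ¬T ∧ ¬R ∧ ¬P) ∨ (¬Q ∧ S ∧ ¬T ∧ ¬P ∧ ¬T) ∨ (¬Q ∧ S ∧ ¬T ∧ ¬P ∧ ¬P) ∨ (T ∧ ¬T ∧ ¬R ∧ ¬T) ∨ (T ∧ ¬T ∧ ¬R ∧ ¬P) ∨ (T ∧ ¬T ∧ ¬P ∧ ¬T) ∨ (T ∧ ¬T ∧ ¬P ∧ ¬P)
≡ (¬Q ∧ S ∧ ¬T ∧ ¬R) ∨ (¬Q ∧ S ∧ ¬T ∧ ¬P)

(¬Q ∧ S ∧ ¬T ∧ ¬R) ∨ (¬Q ∧ S ∧ ¬T ∧ ¬P)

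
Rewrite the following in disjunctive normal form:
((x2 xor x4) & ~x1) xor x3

((x2 xor x4) & ~x1) xor x3
≡ ((x2 xor x4) & ~x1 & ~x3) | (~((x2 xor x4) & ~x1) & x3)   (expand xor)
≡ (((x2 & ~x4) | (~x2 & x4)) & ~x1 & ~x3) | (~((x2 xor x4) & ~x1) & x3)   (expand xor)
≡ (((x2 & ~x4) | (~x2 & x4)) & ~x1 & ~x3) | (~(((x2 & ~x4) | (~x2 & x4)) & ~x1) & x3)   (expand xor)
≡ (((x2 & ~x4) | (~x2 & x4)) & ~x1 & ~x3) | ((~((x2 & ~x4) | (~x2 & x4)) | ~~x1) & x3)   (De Morgan)
≡ (((x2 & ~x4) | (~x2 & x4)) & ~x1 & ~x3) | (((~(x2 & ~x4) & ~(~x2 & x4)) | ~~x1) & x3)   (De Morgan)
≡ (((x2 & ~x4) | (~x2 & x4)) & ~x1 & ~x3) | ((((~x2 | ~~x4) & ~(~x2 & x4)) | ~~x1) & x3)   (De Morgan)
≡ (((x2 & ~x4) | (~x2 & x4)) & ~x1 & ~x3) | ((((~x2 | x4) & ~(~x2 & x4)) | ~~x1) & x3)   (double negation)
≡ (((x2 & ~x4) | (~x2 & x4)) & ~x1 & ~x3) | ((((~x2 | x4) & (~~x2 | ~x4)) | ~~x1) & x3)   (De Morgan)
≡ (((x2 & ~x4) | (~x2 & x4)) & ~x1 & ~x3) | ((((~x2 | x4) & (x2 | ~x4)) | ~~x1) & x3)   (double negation)
≡ (((x2 & ~x4) | (~x2 & x4)) & ~x1 & ~x3) | ((((~x2 | x4) & (x2 | ~x4)) | x1) & x3)   (double negation)
≡ (x2 & ~x4 & ~x1 & ~x3) | (~x2 & x4 & ~x1 & ~x3) | (~x2 & x2 & x3) | (~x2 & ~x4 & x3) | (x4 & x2 & x3) | (x4 & ~x4 & x3) | (x1 & x3)   (distribute & over |)
≡ (x2 & ~x4 & ~x1 & ~x3) | (~x2 & x4 & ~x1 & ~x3) | (~x2 & ~x4 & x3) | (x4 & x2 & x3) | (x1 & x3)   (simplify)

(x2 & ~x4 & ~x1 & ~x3) | (~x2 & x4 & ~x1 & ~x3) | (~x2 & ~x4 & x3) | (x4 & x2 & x3) | (x1 & x3)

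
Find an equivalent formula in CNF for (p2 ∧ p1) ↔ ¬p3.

(¬p2 ∨ ¬p1 ∨ ¬p3) ∧ (p3 ∨ p2) ∧ (p3 ∨ p1)

(p2 ∧ p1) ↔ ¬p3
= ((p2 ∧ p1) → ¬p3) ∧ (¬p3 → (p2 ∧ p1))   [eliminate ↔]
= (¬(p2 ∧ p1) ∨ ¬p3) ∧ (¬p3 → (p2 ∧ p1))   [eliminate →]
= (¬(p2 ∧ p1) ∨ ¬p3) ∧ (¬¬p3 ∨ (p2 ∧ p1))   [eliminate →]
= (¬p2 ∨ ¬p1 ∨ ¬p3) ∧ (¬¬p3 ∨ (p2 ∧ p1))   [De Morgan]
= (¬p2 ∨ ¬p1 ∨ ¬p3) ∧ (p3 ∨ (p2 ∧ p1))   [double negation]
= (¬p2 ∨ ¬p1 ∨ ¬p3) ∧ (p3 ∨ p2) ∧ (p3 ∨ p1)   [distribute ∨ over ∧]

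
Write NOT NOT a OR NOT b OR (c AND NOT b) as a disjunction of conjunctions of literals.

a OR NOT b

NOT NOT a OR NOT b OR (c AND NOT b)
= a OR NOT b OR (c AND NOT b)   (double negation)
= a OR NOT b   (simplify)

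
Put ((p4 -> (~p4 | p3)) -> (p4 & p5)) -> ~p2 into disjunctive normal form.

~p4 | (p3 & ~p5) | ~p2

((p4 -> (~p4 | p3)) -> (p4 & p5)) -> ~p2
≡ ~((p4 -> (~p4 | p3)) -> (p4 & p5)) | ~p2   [eliminate ->]
≡ ~(~(p4 -> (~p4 | p3)) | (p4 & p5)) | ~p2   [eliminate ->]
≡ ~(~(~p4 | ~p4 | p3) | (p4 & p5)) | ~p2   [eliminate ->]
≡ (~~(~p4 | ~p4 | p3) & ~(p4 & p5)) | ~p2   [De Morgan]
≡ ((~p4 | ~p4 | p3) & ~(p4 & p5)) | ~p2   [double negation]
≡ ((~p4 | ~p4 | p3) & (~p4 | ~p5)) | ~p2   [De Morgan]
≡ (~p4 & ~p4) | (~p4 & ~p5) | (~p4 & ~p4) | (~p4 & ~p5) | (p3 & ~p4) | (p3 & ~p5) | ~p2   [distribute & over |]
≡ ~p4 | (p3 & ~p5) | ~p2   [simplify]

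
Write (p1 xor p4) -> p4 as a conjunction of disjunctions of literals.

(p1 xor p4) -> p4
≡ ~(p1 xor p4) | p4   (eliminate ->)
≡ ~((p1 | p4) & ~(p1 & p4)) | p4   (expand xor)
≡ ~(p1 | p4) | ~~(p1 & p4) | p4   (De Morgan)
≡ (~p1 & ~p4) | ~~(p1 & p4) | p4   (De Morgan)
≡ (~p1 & ~p4) | (p1 & p4) | p4   (double negation)
≡ (~p1 | p1 | p4) & (~p1 | p4 | p4) & (~p4 | p1 | p4) & (~p4 | p4 | p4)   (distribute | over &)
≡ ~p1 | p4   (simplify)

~p1 | p4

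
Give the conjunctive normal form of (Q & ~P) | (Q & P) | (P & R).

(Q | P) & (Q | R)

(Q & ~P) | (Q & P) | (P & R)
≡ (Q | Q | P) & (Q | Q | R) & (Q | P | P) & (Q | P | R) & (~P | Q | P) & (~P | Q | R) & (~P | P | P) & (~P | P | R)   [distribute | over &]
≡ (Q | P) & (Q | R)   [simplify]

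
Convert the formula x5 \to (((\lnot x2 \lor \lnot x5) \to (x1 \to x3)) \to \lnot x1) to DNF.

\lnot x5 \lor (\lnot x2 \land x1 \land \lnot x3) \lor \lnot x1

x5 \to (((\lnot x2 \lor \lnot x5) \to (x1 \to x3)) \to \lnot x1)
≡ \lnot x5 \lor (((\lnot x2 \lor \lnot x5) \to (x1 \to x3)) \to \lnot x1)
≡ \lnot x5 \lor \lnot ((\lnot x2 \lor \lnot x5) \to (x1 \to x3)) \lor \lnot x1
≡ \lnot x5 \lor \lnot (\lnot (\lnot x2 \lor \lnot x5) \lor (x1 \to x3)) \lor \lnot x1
≡ \lnot x5 \lor \lnot (\lnot (\lnot x2 \lor \lnot x5) \lor \lnot x1 \lor x3) \lor \lnot x1
≡ \lnot x5 \lor (\lnot \lnot (\lnot x2 \lor \lnot x5) \land \lnot \lnot x1 \land \lnot x3) \lor \lnot x1
≡ \lnot x5 \lor ((\lnot x2 \lor \lnot x5) \land \lnot \lnot x1 \land \lnot x3) \lor \lnot x1
≡ \lnot x5 \lor ((\lnot x2 \lor \lnot x5) \land x1 \land \lnot x3) \lor \lnot x1
≡ \lnot x5 \lor (\lnot x2 \land x1 \land \lnot x3) \lor (\lnot x5 \land x1 \land \lnot x3) \lor \lnot x1
≡ \lnot x5 \lor (\lnot x2 \land x1 \land \lnot x3) \lor \lnot x1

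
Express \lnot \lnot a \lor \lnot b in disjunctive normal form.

\lnot \lnot a \lor \lnot b
⇔ a \lor \lnot b   [double negation]

a \lor \lnot b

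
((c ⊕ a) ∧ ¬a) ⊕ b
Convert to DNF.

((c ⊕ a) ∧ ¬a) ⊕ b
= ((c ⊕ a) ∧ ¬a ∧ ¬b) ∨ (¬((c ⊕ a) ∧ ¬a) ∧ b)   (expand ⊕)
= (((c ∧ ¬a) ∨ (¬c ∧ a)) ∧ ¬a ∧ ¬b) ∨ (¬((c ⊕ a) ∧ ¬a) ∧ b)   (expand ⊕)
= (((c ∧ ¬a) ∨ (¬c ∧ a)) ∧ ¬a ∧ ¬b) ∨ (¬(((c ∧ ¬a) ∨ (¬c ∧ a)) ∧ ¬a) ∧ b)   (expand ⊕)
= (((c ∧ ¬a) ∨ (¬c ∧ a)) ∧ ¬a ∧ ¬b) ∨ ((¬((c ∧ ¬a) ∨ (¬c ∧ a)) ∨ ¬¬a) ∧ b)   (De Morgan)
= (((c ∧ ¬a) ∨ (¬c ∧ a)) ∧ ¬a ∧ ¬b) ∨ (((¬(c ∧ ¬a) ∧ ¬(¬c ∧ a)) ∨ ¬¬a) ∧ b)   (De Morgan)
= (((c ∧ ¬a) ∨ (¬c ∧ a)) ∧ ¬a ∧ ¬b) ∨ ((((¬c ∨ ¬¬a) ∧ ¬(¬c ∧ a)) ∨ ¬¬a) ∧ b)   (De Morgan)
= (((c ∧ ¬a) ∨ (¬c ∧ a)) ∧ ¬a ∧ ¬b) ∨ ((((¬c ∨ a) ∧ ¬(¬c ∧ a)) ∨ ¬¬a) ∧ b)   (double negation)
= (((c ∧ ¬a) ∨ (¬c ∧ a)) ∧ ¬a ∧ ¬b) ∨ ((((¬c ∨ a) ∧ (¬¬c ∨ ¬a)) ∨ ¬¬a) ∧ b)   (De Morgan)
= (((c ∧ ¬a) ∨ (¬c ∧ a)) ∧ ¬a ∧ ¬b) ∨ ((((¬c ∨ a) ∧ (c ∨ ¬a)) ∨ ¬¬a) ∧ b)   (double negation)
= (((c ∧ ¬a) ∨ (¬c ∧ a)) ∧ ¬a ∧ ¬b) ∨ ((((¬c ∨ a) ∧ (c ∨ ¬a)) ∨ a) ∧ b)   (double negation)
= (c ∧ ¬a ∧ ¬a ∧ ¬b) ∨ (¬c ∧ a ∧ ¬a ∧ ¬b) ∨ (¬c ∧ c ∧ b) ∨ (¬c ∧ ¬a ∧ b) ∨ (a ∧ c ∧ b) ∨ (a ∧ ¬a ∧ b) ∨ (a ∧ b)   (distribute ∧ over ∨)
= (c ∧ ¬a ∧ ¬b) ∨ (¬c ∧ ¬a ∧ b) ∨ (a ∧ b)   (simplify)

(c ∧ ¬a ∧ ¬b) ∨ (¬c ∧ ¬a ∧ b) ∨ (a ∧ b)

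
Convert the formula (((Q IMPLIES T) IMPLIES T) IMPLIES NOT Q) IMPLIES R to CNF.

Q OR R

(((Q IMPLIES T) IMPLIES T) IMPLIES NOT Q) IMPLIES R
≡ NOT (((Q IMPLIES T) IMPLIES T) IMPLIES NOT Q) OR R
≡ NOT (NOT ((Q IMPLIES T) IMPLIES T) OR NOT Q) OR R
≡ NOT (NOT (NOT (Q IMPLIES T) OR T) OR NOT Q) OR R
≡ NOT (NOT (NOT (NOT Q OR T) OR T) OR NOT Q) OR R
≡ (NOT NOT (NOT (NOT Q OR T) OR T) AND NOT NOT Q) OR R
≡ ((NOT (NOT Q OR T) OR T) AND NOT NOT Q) OR R
≡ (((NOT NOT Q AND NOT T) OR T) AND NOT NOT Q) OR R
≡ (((Q AND NOT T) OR T) AND NOT NOT Q) OR R
≡ (((Q AND NOT T) OR T) AND Q) OR R
≡ (Q OR T OR R) AND (NOT T OR T OR R) AND (Q OR R)
≡ Q OR R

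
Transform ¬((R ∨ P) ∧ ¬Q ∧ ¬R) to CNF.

¬((R ∨ P) ∧ ¬Q ∧ ¬R)
≡ ¬(R ∨ P) ∨ ¬¬Q ∨ ¬¬R   (De Morgan)
≡ ¬R ∧ ¬P ∨ ¬¬Q ∨ ¬¬R   (De Morgan)
≡ ¬R ∧ ¬P ∨ Q ∨ ¬¬R   (double negation)
≡ ¬R ∧ ¬P ∨ Q ∨ R   (double negation)
≡ (¬R ∨ Q ∨ R) ∧ (¬P ∨ Q ∨ R)   (distribute ∨ over ∧)
≡ ¬P ∨ Q ∨ R   (simplify)

¬P ∨ Q ∨ R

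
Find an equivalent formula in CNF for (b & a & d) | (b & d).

b & d

(b & a & d) | (b & d)
≡ (b | b) & (b | d) & (a | b) & (a | d) & (d | b) & (d | d)
≡ b & d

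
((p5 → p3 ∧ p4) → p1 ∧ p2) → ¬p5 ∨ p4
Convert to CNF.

((p5 → p3 ∧ p4) → p1 ∧ p2) → ¬p5 ∨ p4
≡ ¬((p5 → p3 ∧ p4) → p1 ∧ p2) ∨ ¬p5 ∨ p4   (eliminate →)
≡ ¬(¬(p5 → p3 ∧ p4) ∨ p1 ∧ p2) ∨ ¬p5 ∨ p4   (eliminate →)
≡ ¬(¬(¬p5 ∨ p3 ∧ p4) ∨ p1 ∧ p2) ∨ ¬p5 ∨ p4   (eliminate →)
≡ ¬¬(¬p5 ∨ p3 ∧ p4) ∧ ¬(p1 ∧ p2) ∨ ¬p5 ∨ p4   (De Morgan)
≡ (¬p5 ∨ p3 ∧ p4) ∧ ¬(p1 ∧ p2) ∨ ¬p5 ∨ p4   (double negation)
≡ (¬p5 ∨ p3 ∧ p4) ∧ (¬p1 ∨ ¬p2) ∨ ¬p5 ∨ p4   (De Morgan)
≡ (¬p5 ∨ p3 ∨ ¬p5 ∨ p4) ∧ (¬p5 ∨ p4 ∨ ¬p5 ∨ p4) ∧ (¬p1 ∨ ¬p2 ∨ ¬p5 ∨ p4)   (distribute ∨ over ∧)
≡ ¬p5 ∨ p4   (simplify)

¬p5 ∨ p4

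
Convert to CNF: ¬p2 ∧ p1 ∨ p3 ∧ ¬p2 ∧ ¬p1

¬p2 ∧ (p1 ∨ p3)

¬p2 ∧ p1 ∨ p3 ∧ ¬p2 ∧ ¬p1
≡ (¬p2 ∨ p3) ∧ (¬p2 ∨ ¬p2) ∧ (¬p2 ∨ ¬p1) ∧ (p1 ∨ p3) ∧ (p1 ∨ ¬p2) ∧ (p1 ∨ ¬p1)   — distribute ∨ over ∧
≡ ¬p2 ∧ (p1 ∨ p3)   — simplify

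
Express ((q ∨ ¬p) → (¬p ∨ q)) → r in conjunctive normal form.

((q ∨ ¬p) → (¬p ∨ q)) → r
⇔ ¬((q ∨ ¬p) → (¬p ∨ q)) ∨ r   [eliminate →]
⇔ ¬(¬(q ∨ ¬p) ∨ ¬p ∨ q) ∨ r   [eliminate →]
⇔ (¬¬(q ∨ ¬p) ∧ ¬¬p ∧ ¬q) ∨ r   [De Morgan]
⇔ ((q ∨ ¬p) ∧ ¬¬p ∧ ¬q) ∨ r   [double negation]
⇔ ((q ∨ ¬p) ∧ p ∧ ¬q) ∨ r   [double negation]
⇔ (q ∨ ¬p ∨ r) ∧ (p ∨ r) ∧ (¬q ∨ r)   [distribute ∨ over ∧]

(q ∨ ¬p ∨ r) ∧ (p ∨ r) ∧ (¬q ∨ r)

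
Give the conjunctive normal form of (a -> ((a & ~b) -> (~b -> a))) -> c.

(a | c) & (~b | c) & (~a | c)

(a -> ((a & ~b) -> (~b -> a))) -> c
≡ ~(a -> ((a & ~b) -> (~b -> a))) | c   [eliminate ->]
≡ ~(~a | ((a & ~b) -> (~b -> a))) | c   [eliminate ->]
≡ ~(~a | ~(a & ~b) | (~b -> a)) | c   [eliminate ->]
≡ ~(~a | ~(a & ~b) | ~~b | a) | c   [eliminate ->]
≡ (~~a & ~~(a & ~b) & ~~~b & ~a) | c   [De Morgan]
≡ (a & ~~(a & ~b) & ~~~b & ~a) | c   [double negation]
≡ (a & a & ~b & ~~~b & ~a) | c   [double negation]
≡ (a & a & ~b & ~b & ~a) | c   [double negation]
≡ (a | c) & (a | c) & (~b | c) & (~b | c) & (~a | c)   [distribute | over &]
≡ (a | c) & (~b | c) & (~a | c)   [simplify]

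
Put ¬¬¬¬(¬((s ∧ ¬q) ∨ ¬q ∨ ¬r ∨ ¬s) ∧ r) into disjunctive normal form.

q ∧ r ∧ s

¬¬¬¬(¬((s ∧ ¬q) ∨ ¬q ∨ ¬r ∨ ¬s) ∧ r)
≡ ¬¬(¬((s ∧ ¬q) ∨ ¬q ∨ ¬r ∨ ¬s) ∧ r)
≡ ¬((s ∧ ¬q) ∨ ¬q ∨ ¬r ∨ ¬s) ∧ r
≡ ¬(s ∧ ¬q) ∧ ¬¬q ∧ ¬¬r ∧ ¬¬s ∧ r
≡ (¬s ∨ ¬¬q) ∧ ¬¬q ∧ ¬¬r ∧ ¬¬s ∧ r
≡ (¬s ∨ q) ∧ ¬¬q ∧ ¬¬r ∧ ¬¬s ∧ r
≡ (¬s ∨ q) ∧ q ∧ ¬¬r ∧ ¬¬s ∧ r
≡ (¬s ∨ q) ∧ q ∧ r ∧ ¬¬s ∧ r
≡ (¬s ∨ q) ∧ q ∧ r ∧ s ∧ r
≡ (¬s ∧ q ∧ r ∧ s ∧ r) ∨ (q ∧ q ∧ r ∧ s ∧ r)
≡ q ∧ r ∧ s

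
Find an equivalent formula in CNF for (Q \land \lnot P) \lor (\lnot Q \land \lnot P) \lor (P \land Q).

Q \lor \lnot P

(Q \land \lnot P) \lor (\lnot Q \land \lnot P) \lor (P \land Q)
≡ (Q \lor \lnot Q \lor P) \land (Q \lor \lnot Q \lor Q) \land (Q \lor \lnot P \lor P) \land (Q \lor \lnot P \lor Q) \land (\lnot P \lor \lnot Q \lor P) \land (\lnot P \lor \lnot Q \lor Q) \land (\lnot P \lor \lnot P \lor P) \land (\lnot P \lor \lnot P \lor Q)   [distribute \lor over \land]
≡ Q \lor \lnot P   [simplify]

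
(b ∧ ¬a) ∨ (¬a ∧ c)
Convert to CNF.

(b ∨ c) ∧ ¬a

(b ∧ ¬a) ∨ (¬a ∧ c)
= (b ∨ ¬a) ∧ (b ∨ c) ∧ (¬a ∨ ¬a) ∧ (¬a ∨ c)   [distribute ∨ over ∧]
= (b ∨ c) ∧ ¬a   [simplify]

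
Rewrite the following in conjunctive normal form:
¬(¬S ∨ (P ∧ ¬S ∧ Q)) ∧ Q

¬(¬S ∨ (P ∧ ¬S ∧ Q)) ∧ Q
⇔ ¬¬S ∧ ¬(P ∧ ¬S ∧ Q) ∧ Q   [De Morgan]
⇔ S ∧ ¬(P ∧ ¬S ∧ Q) ∧ Q   [double negation]
⇔ S ∧ (¬P ∨ ¬¬S ∨ ¬Q) ∧ Q   [De Morgan]
⇔ S ∧ (¬P ∨ S ∨ ¬Q) ∧ Q   [double negation]
⇔ S ∧ Q   [simplify]

S ∧ Q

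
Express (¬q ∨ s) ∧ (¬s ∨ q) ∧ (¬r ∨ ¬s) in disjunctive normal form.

(¬q ∨ s) ∧ (¬s ∨ q) ∧ (¬r ∨ ¬s)
= (¬q ∧ ¬s ∧ ¬r) ∨ (¬q ∧ ¬s ∧ ¬s) ∨ (¬q ∧ q ∧ ¬r) ∨ (¬q ∧ q ∧ ¬s) ∨ (s ∧ ¬s ∧ ¬r) ∨ (s ∧ ¬s ∧ ¬s) ∨ (s ∧ q ∧ ¬r) ∨ (s ∧ q ∧ ¬s)   — distribute ∧ over ∨
= (¬q ∧ ¬s) ∨ (s ∧ q ∧ ¬r)   — simplify

(¬q ∧ ¬s) ∨ (s ∧ q ∧ ¬r)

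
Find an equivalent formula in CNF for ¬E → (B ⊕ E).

¬E → (B ⊕ E)
= ¬¬E ∨ (B ⊕ E)
= ¬¬E ∨ ((B ∨ E) ∧ ¬(B ∧ E))
= E ∨ ((B ∨ E) ∧ ¬(B ∧ E))
= E ∨ ((B ∨ E) ∧ (¬B ∨ ¬E))
= (E ∨ B ∨ E) ∧ (E ∨ ¬B ∨ ¬E)
= E ∨ B

E ∨ B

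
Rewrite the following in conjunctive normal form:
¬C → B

C ∨ B

¬C → B
⇔ ¬¬C ∨ B   (eliminate →)
⇔ C ∨ B   (double negation)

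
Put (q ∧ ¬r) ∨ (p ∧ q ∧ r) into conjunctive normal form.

(q ∧ ¬r) ∨ (p ∧ q ∧ r)
⇔ (q ∨ p) ∧ (q ∨ q) ∧ (q ∨ r) ∧ (¬r ∨ p) ∧ (¬r ∨ q) ∧ (¬r ∨ r)   (distribute ∨ over ∧)
⇔ q ∧ (¬r ∨ p)   (simplify)

q ∧ (¬r ∨ p)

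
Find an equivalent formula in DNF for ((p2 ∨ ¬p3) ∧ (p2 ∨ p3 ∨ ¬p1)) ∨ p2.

p2 ∨ (¬p3 ∧ ¬p1)

((p2 ∨ ¬p3) ∧ (p2 ∨ p3 ∨ ¬p1)) ∨ p2
≡ (p2 ∧ p2) ∨ (p2 ∧ p3) ∨ (p2 ∧ ¬p1) ∨ (¬p3 ∧ p2) ∨ (¬p3 ∧ p3) ∨ (¬p3 ∧ ¬p1) ∨ p2   [distribute ∧ over ∨]
≡ p2 ∨ (¬p3 ∧ ¬p1)   [simplify]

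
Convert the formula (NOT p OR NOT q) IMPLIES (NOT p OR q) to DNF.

(NOT p OR NOT q) IMPLIES (NOT p OR q)
= NOT (NOT p OR NOT q) OR NOT p OR q   [eliminate IMPLIES]
= (NOT NOT p AND NOT NOT q) OR NOT p OR q   [De Morgan]
= (p AND NOT NOT q) OR NOT p OR q   [double negation]
= (p AND q) OR NOT p OR q   [double negation]
= NOT p OR q   [simplify]

NOT p OR q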